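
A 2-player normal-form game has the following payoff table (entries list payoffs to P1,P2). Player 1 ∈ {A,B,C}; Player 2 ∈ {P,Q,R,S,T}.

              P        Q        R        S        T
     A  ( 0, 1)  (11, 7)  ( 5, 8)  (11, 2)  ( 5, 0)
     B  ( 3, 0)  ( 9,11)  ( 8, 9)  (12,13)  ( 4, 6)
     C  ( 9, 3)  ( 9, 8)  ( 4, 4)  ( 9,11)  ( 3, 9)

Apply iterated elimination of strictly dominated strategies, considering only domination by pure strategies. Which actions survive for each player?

P2 drop P (Q beats it: A:7>1 B:11>0 C:8>3)
P1 drop C (A beats it: Q:11>9 R:5>4 S:11>9 T:5>3)
P2 drop T (Q beats it: A:7>0 B:11>6)
P1→{A,B} P2→{Q,R,S}

IESDS → P1:{A,B} P2:{Q,R,S}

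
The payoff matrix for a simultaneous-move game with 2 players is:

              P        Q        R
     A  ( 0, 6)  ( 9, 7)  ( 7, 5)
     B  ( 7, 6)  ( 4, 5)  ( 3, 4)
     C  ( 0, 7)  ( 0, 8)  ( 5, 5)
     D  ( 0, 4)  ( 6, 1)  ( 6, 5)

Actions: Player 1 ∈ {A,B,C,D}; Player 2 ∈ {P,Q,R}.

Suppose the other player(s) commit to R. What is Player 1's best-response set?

BR_1 = {A}

u_1(A vs R) = 7
u_1(B vs R) = 3
u_1(C vs R) = 5
u_1(D vs R) = 6
max payoff 7 at {A}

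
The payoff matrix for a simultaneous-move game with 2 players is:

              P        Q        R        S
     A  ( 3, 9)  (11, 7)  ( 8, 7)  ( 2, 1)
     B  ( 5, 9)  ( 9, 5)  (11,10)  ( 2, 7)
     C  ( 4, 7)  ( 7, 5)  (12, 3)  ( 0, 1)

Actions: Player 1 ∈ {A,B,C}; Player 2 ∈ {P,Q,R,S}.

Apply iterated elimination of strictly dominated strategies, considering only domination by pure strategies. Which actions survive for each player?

P2 drop Q (P beats it: A:9>7 B:9>5 C:7>5)
P2 drop S (P beats it: A:9>1 B:9>7 C:7>1)
P1 drop A (B beats it: P:5>3 R:11>8)
P1→{B,C} P2→{P,R}

Remaining: P1:{B,C} P2:{P,R}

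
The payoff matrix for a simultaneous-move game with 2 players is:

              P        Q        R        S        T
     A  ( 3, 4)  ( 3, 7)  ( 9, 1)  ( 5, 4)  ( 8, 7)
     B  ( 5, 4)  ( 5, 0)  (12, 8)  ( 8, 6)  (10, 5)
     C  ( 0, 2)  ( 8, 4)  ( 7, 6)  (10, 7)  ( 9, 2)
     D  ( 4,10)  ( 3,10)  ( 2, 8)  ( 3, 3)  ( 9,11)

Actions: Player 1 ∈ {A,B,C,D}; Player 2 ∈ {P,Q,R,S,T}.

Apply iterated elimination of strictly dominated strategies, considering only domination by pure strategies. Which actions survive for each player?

P1 drop A (B beats it: P:5>3 Q:5>3 R:12>9 S:8>5 T:10>8)
P1 drop D (B beats it: P:5>4 Q:5>3 R:12>2 S:8>3 T:10>9)
P2 drop P (R beats it: B:8>4 C:6>2)
P2 drop Q (R beats it: B:8>0 C:6>4)
P2 drop T (R beats it: B:8>5 C:6>2)
P1→{B,C} P2→{R,S}

Survivors P1:{B,C} P2:{R,S}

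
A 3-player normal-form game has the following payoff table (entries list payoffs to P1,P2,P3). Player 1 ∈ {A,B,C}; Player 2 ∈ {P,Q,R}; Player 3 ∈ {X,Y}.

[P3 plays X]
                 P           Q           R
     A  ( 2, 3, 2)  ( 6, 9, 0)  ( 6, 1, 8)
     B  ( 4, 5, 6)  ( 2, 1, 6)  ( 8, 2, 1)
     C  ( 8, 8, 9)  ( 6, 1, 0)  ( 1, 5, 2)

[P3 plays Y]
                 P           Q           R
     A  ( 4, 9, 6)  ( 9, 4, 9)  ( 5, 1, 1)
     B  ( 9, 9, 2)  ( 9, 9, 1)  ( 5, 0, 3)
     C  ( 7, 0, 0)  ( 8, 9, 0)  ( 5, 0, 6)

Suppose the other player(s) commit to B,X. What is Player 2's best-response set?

BR_2 = {P}

u_2(P vs B,X) = 5
u_2(Q vs B,X) = 1
u_2(R vs B,X) = 2
max payoff 5 at {P}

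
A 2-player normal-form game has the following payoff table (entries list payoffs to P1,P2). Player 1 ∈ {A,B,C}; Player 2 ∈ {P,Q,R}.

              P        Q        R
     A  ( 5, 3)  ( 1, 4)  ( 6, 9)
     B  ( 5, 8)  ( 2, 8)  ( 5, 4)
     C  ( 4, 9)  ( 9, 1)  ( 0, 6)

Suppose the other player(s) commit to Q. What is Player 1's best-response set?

P1 best: {C}

u_1(A vs Q) = 1
u_1(B vs Q) = 2
u_1(C vs Q) = 9
max payoff 9 at {C}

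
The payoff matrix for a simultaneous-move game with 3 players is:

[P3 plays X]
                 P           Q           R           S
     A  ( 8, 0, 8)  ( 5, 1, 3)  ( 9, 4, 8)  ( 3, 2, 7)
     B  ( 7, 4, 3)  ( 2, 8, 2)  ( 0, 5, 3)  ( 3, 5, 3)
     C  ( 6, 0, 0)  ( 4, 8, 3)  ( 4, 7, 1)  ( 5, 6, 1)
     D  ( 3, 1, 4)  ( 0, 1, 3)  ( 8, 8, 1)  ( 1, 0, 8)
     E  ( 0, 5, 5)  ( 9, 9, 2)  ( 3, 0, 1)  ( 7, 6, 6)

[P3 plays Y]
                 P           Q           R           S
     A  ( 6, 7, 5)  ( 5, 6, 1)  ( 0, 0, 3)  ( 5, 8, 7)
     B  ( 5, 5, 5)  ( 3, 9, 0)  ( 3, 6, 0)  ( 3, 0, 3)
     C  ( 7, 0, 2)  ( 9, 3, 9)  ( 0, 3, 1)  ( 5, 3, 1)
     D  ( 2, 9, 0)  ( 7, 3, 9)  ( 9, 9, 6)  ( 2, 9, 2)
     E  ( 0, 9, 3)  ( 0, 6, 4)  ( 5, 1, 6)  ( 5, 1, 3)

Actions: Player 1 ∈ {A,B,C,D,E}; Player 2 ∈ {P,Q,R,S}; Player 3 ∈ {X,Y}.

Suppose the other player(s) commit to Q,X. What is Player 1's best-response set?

u_1(A vs Q,X) = 5
u_1(B vs Q,X) = 2
u_1(C vs Q,X) = 4
u_1(D vs Q,X) = 0
u_1(E vs Q,X) = 9
max payoff 9 at {E}

P1 best: {E}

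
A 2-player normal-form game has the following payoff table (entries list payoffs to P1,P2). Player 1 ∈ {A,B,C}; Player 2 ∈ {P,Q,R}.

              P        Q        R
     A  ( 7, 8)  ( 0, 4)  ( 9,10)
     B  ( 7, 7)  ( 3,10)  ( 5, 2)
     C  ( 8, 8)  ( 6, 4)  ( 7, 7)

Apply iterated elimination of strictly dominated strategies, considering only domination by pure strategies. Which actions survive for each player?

Remaining: P1:{A,C} P2:{P,R}

P1 drop B (C beats it: P:8>7 Q:6>3 R:7>5)
P2 drop Q (P beats it: A:8>4 C:8>4)
P1→{A,C} P2→{P,R}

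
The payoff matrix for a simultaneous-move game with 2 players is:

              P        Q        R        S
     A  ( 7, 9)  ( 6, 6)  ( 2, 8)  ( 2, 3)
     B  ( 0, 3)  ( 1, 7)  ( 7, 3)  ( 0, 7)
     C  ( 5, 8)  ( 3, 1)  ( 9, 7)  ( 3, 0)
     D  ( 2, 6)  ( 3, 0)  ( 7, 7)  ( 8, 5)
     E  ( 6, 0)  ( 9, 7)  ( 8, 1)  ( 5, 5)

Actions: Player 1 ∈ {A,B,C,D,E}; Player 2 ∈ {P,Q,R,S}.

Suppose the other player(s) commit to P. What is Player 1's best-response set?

argmax u_1 = {A}

u_1(A vs P) = 7
u_1(B vs P) = 0
u_1(C vs P) = 5
u_1(D vs P) = 2
u_1(E vs P) = 6
max payoff 7 at {A}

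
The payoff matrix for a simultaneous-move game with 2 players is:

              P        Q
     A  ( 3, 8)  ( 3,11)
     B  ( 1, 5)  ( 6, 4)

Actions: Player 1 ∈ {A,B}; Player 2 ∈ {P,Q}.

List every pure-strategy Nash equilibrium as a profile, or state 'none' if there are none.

Equilibria: none

(A,P): not NE [P2→Q gives 11>8]
(A,Q): not NE [P1→B gives 6>3]
(B,P): not NE [P1→A gives 3>1]
(B,Q): not NE [P2→P gives 5>4]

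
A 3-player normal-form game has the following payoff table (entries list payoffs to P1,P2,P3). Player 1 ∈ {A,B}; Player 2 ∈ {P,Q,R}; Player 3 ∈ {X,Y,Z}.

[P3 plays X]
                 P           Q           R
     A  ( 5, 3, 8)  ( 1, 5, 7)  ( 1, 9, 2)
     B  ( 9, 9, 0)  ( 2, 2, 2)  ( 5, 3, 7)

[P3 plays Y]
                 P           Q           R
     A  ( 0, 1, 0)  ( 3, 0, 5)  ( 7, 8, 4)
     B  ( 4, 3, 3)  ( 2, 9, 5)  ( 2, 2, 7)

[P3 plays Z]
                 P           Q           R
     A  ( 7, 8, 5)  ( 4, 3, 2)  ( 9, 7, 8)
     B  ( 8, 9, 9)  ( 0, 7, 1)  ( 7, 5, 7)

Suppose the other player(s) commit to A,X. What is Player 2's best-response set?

u_2(P vs A,X) = 3
u_2(Q vs A,X) = 5
u_2(R vs A,X) = 9
max payoff 9 at {R}

P2 best: {R}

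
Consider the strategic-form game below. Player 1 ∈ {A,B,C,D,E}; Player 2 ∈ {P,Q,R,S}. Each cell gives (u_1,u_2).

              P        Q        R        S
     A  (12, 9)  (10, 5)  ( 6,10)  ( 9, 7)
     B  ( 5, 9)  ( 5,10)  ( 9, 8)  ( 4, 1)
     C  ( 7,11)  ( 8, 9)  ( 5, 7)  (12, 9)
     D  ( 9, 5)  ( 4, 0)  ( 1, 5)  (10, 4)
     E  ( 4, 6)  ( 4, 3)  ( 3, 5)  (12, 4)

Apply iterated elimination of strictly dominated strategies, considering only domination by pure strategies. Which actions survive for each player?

IESDS → P1:{A,B} P2:{P,Q,R}

P2 drop S (P beats it: A:9>7 B:9>1 C:11>9 D:5>4 E:6>4)
P1 drop C (A beats it: P:12>7 Q:10>8 R:6>5)
P1 drop D (A beats it: P:12>9 Q:10>4 R:6>1)
P1 drop E (A beats it: P:12>4 Q:10>4 R:6>3)
P1→{A,B} P2→{P,Q,R}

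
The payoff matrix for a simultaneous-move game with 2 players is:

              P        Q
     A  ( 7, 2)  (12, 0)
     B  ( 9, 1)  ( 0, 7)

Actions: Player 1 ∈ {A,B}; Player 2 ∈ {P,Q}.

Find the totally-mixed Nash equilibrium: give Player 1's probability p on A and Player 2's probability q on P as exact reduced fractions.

(p,q) = (3/4, 6/7)

P1 indiff ⇒ q·7+(1-q)·12 = q·9+(1-q)·0 ⇒ q(-2) = (1-q)(-12) ⇒ q = 6/7
P2 indiff ⇒ p·2+(1-p)·1 = p·0+(1-p)·7 ⇒ p(2) = (1-p)(6) ⇒ p = 3/4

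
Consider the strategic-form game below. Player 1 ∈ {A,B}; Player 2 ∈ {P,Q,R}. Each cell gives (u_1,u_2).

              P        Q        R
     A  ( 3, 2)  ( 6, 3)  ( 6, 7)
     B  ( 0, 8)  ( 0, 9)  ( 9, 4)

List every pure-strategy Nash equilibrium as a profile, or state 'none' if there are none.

No pure NE.

(A,P): not NE [P2→R gives 7>2]
(A,Q): not NE [P2→R gives 7>3]
(A,R): not NE [P1→B gives 9>6]
(B,P): not NE [P1→A gives 3>0; P2→Q gives 9>8]
(B,Q): not NE [P1→A gives 6>0]
(B,R): not NE [P2→Q gives 9>4]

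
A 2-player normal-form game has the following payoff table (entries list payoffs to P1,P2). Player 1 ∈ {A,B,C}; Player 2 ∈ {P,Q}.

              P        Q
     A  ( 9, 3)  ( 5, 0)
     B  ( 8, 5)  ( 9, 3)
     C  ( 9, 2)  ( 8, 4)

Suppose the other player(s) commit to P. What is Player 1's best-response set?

u_1(A vs P) = 9
u_1(B vs P) = 8
u_1(C vs P) = 9
max payoff 9 at {A,C}

argmax u_1 = {A,C}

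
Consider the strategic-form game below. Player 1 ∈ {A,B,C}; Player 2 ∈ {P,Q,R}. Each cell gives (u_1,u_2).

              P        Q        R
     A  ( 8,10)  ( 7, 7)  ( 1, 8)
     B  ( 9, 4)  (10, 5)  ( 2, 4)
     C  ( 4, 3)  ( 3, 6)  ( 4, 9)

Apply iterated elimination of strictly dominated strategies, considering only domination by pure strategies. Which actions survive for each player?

Remaining: P1:{B,C} P2:{Q,R}

P1 drop A (B beats it: P:9>8 Q:10>7 R:2>1)
P2 drop P (Q beats it: B:5>4 C:6>3)
P1→{B,C} P2→{Q,R}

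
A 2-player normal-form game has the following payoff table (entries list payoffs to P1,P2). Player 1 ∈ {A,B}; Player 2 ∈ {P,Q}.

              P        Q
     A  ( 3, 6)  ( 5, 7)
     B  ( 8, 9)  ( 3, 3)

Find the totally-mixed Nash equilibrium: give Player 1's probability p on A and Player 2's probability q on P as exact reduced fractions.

P1 indiff ⇒ q·3+(1-q)·5 = q·8+(1-q)·3 ⇒ q(-5) = (1-q)(-2) ⇒ q = 2/7
P2 indiff ⇒ p·6+(1-p)·9 = p·7+(1-p)·3 ⇒ p(-1) = (1-p)(-6) ⇒ p = 6/7

P1 mixes 6/7 on A; P2 mixes 2/7 on P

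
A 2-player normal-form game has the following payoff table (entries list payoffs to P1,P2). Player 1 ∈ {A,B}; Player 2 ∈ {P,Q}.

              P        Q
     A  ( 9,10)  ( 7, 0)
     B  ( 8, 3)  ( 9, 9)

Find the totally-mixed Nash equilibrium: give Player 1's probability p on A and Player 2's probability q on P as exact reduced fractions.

P1 indiff ⇒ q·9+(1-q)·7 = q·8+(1-q)·9 ⇒ q(1) = (1-q)(2) ⇒ q = 2/3
P2 indiff ⇒ p·10+(1-p)·3 = p·0+(1-p)·9 ⇒ p(10) = (1-p)(6) ⇒ p = 3/8

(p,q) = (3/8, 2/3)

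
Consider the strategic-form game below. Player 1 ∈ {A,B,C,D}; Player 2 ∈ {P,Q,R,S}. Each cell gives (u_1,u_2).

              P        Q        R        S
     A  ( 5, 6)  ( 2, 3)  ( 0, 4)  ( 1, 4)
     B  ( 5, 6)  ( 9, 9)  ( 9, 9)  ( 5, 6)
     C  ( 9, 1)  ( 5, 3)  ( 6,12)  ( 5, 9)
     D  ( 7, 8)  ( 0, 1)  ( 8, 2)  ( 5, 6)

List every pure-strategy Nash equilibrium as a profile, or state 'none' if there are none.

(A,P): not NE [P1→C gives 9>5]
(A,Q): not NE [P1→B gives 9>2; P2→P gives 6>3]
(A,R): not NE [P1→B gives 9>0; P2→P gives 6>4]
(A,S): not NE [P1→D gives 5>1; P2→P gives 6>4]
(B,P): not NE [P1→C gives 9>5; P2→R gives 9>6]
(B,Q): NE
(B,R): NE
(B,S): not NE [P2→R gives 9>6]
(C,P): not NE [P2→R gives 12>1]
(C,Q): not NE [P1→B gives 9>5; P2→R gives 12>3]
(C,R): not NE [P1→B gives 9>6]
(C,S): not NE [P2→R gives 12>9]
(D,P): not NE [P1→C gives 9>7]
(D,Q): not NE [P1→B gives 9>0; P2→P gives 8>1]
(D,R): not NE [P1→B gives 9>8; P2→P gives 8>2]
(D,S): not NE [P2→P gives 8>6]

Nash profiles: (B,Q), (B,R)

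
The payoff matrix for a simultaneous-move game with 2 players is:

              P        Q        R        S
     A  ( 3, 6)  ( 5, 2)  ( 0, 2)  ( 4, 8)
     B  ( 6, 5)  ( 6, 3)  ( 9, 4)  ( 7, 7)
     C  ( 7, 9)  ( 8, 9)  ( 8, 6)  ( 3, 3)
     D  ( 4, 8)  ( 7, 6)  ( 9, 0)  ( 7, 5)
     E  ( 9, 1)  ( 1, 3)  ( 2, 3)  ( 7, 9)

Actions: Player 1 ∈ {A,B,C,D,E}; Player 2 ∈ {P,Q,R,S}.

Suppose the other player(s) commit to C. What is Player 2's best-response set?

u_2(P vs C) = 9
u_2(Q vs C) = 9
u_2(R vs C) = 6
u_2(S vs C) = 3
max payoff 9 at {P,Q}

P2 best: {P,Q}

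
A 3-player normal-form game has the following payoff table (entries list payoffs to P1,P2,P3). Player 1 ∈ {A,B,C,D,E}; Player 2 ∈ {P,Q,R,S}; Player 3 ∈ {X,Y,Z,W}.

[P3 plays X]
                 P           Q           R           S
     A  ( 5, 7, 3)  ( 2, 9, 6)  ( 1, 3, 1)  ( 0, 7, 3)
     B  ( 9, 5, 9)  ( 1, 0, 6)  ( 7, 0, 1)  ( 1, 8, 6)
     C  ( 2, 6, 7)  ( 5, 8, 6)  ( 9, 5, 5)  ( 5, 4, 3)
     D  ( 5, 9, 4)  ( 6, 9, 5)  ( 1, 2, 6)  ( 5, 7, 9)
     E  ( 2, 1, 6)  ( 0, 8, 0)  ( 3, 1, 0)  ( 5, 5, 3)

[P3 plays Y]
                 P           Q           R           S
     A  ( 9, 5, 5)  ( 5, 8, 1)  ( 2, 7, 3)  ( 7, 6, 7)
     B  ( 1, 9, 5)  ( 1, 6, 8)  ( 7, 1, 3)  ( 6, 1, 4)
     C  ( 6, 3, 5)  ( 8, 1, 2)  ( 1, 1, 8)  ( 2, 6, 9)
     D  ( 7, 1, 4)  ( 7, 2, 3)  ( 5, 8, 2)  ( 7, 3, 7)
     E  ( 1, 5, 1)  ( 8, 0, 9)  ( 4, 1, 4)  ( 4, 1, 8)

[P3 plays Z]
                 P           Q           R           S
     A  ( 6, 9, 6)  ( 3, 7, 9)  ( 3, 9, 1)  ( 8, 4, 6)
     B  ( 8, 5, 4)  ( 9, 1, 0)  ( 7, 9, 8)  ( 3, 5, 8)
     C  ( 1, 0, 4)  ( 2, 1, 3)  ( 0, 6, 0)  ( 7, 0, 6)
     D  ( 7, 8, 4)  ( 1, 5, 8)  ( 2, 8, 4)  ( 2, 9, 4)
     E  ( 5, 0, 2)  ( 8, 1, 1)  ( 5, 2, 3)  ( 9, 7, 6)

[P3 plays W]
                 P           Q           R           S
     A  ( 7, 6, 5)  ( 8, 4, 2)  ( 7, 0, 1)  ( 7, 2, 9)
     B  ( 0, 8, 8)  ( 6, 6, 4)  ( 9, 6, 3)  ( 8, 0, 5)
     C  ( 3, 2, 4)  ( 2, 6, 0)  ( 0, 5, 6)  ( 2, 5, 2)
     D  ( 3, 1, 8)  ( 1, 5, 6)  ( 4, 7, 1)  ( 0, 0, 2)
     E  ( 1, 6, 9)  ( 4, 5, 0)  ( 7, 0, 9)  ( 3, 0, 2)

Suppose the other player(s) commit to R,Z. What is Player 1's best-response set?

u_1(A vs R,Z) = 3
u_1(B vs R,Z) = 7
u_1(C vs R,Z) = 0
u_1(D vs R,Z) = 2
u_1(E vs R,Z) = 5
max payoff 7 at {B}

argmax u_1 = {B}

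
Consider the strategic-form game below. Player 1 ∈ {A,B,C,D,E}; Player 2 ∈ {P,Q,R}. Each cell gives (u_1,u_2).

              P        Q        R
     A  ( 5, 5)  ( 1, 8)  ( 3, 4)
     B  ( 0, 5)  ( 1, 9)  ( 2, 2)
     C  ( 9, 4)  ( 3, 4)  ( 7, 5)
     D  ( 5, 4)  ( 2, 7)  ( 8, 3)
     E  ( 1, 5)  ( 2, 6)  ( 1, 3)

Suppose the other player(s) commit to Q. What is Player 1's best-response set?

u_1(A vs Q) = 1
u_1(B vs Q) = 1
u_1(C vs Q) = 3
u_1(D vs Q) = 2
u_1(E vs Q) = 2
max payoff 3 at {C}

argmax u_1 = {C}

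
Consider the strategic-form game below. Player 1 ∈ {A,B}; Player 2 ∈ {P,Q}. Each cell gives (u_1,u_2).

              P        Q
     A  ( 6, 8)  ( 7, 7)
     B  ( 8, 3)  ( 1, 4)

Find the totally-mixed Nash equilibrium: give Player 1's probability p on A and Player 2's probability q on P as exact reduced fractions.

P1 mixes 1/2 on A; P2 mixes 3/4 on P

P1 indiff ⇒ q·6+(1-q)·7 = q·8+(1-q)·1 ⇒ q(-2) = (1-q)(-6) ⇒ q = 3/4
P2 indiff ⇒ p·8+(1-p)·3 = p·7+(1-p)·4 ⇒ p(1) = (1-p)(1) ⇒ p = 1/2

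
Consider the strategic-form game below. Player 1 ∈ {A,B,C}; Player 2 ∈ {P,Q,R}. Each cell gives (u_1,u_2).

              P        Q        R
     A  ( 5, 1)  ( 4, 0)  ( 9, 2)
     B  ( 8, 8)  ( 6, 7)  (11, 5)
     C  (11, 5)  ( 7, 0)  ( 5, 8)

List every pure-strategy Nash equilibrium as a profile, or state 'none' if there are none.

PSNE: ∅

(A,P): not NE [P1→C gives 11>5; P2→R gives 2>1]
(A,Q): not NE [P1→C gives 7>4; P2→R gives 2>0]
(A,R): not NE [P1→B gives 11>9]
(B,P): not NE [P1→C gives 11>8]
(B,Q): not NE [P1→C gives 7>6; P2→P gives 8>7]
(B,R): not NE [P2→P gives 8>5]
(C,P): not NE [P2→R gives 8>5]
(C,Q): not NE [P2→R gives 8>0]
(C,R): not NE [P1→B gives 11>5]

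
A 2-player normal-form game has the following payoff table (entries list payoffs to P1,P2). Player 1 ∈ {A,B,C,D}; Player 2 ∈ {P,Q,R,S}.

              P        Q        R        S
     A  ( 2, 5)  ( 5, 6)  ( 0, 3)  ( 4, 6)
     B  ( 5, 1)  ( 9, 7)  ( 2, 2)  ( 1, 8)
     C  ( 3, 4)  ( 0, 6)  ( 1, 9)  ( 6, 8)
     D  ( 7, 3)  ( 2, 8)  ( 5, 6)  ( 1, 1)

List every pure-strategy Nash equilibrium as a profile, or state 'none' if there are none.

Equilibria: none

(A,P): not NE [P1→D gives 7>2; P2→S gives 6>5]
(A,Q): not NE [P1→B gives 9>5]
(A,R): not NE [P1→D gives 5>0; P2→S gives 6>3]
(A,S): not NE [P1→C gives 6>4]
(B,P): not NE [P1→D gives 7>5; P2→S gives 8>1]
(B,Q): not NE [P2→S gives 8>7]
(B,R): not NE [P1→D gives 5>2; P2→S gives 8>2]
(B,S): not NE [P1→C gives 6>1]
(C,P): not NE [P1→D gives 7>3; P2→R gives 9>4]
(C,Q): not NE [P1→B gives 9>0; P2→R gives 9>6]
(C,R): not NE [P1→D gives 5>1]
(C,S): not NE [P2→R gives 9>8]
(D,P): not NE [P2→Q gives 8>3]
(D,Q): not NE [P1→B gives 9>2]
(D,R): not NE [P2→Q gives 8>6]
(D,S): not NE [P1→C gives 6>1; P2→Q gives 8>1]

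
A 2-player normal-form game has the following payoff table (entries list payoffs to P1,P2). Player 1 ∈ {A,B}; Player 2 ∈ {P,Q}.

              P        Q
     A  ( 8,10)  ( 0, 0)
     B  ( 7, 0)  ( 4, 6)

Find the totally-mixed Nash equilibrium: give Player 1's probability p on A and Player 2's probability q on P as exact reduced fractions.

P1 indiff ⇒ q·8+(1-q)·0 = q·7+(1-q)·4 ⇒ q(1) = (1-q)(4) ⇒ q = 4/5
P2 indiff ⇒ p·10+(1-p)·0 = p·0+(1-p)·6 ⇒ p(10) = (1-p)(6) ⇒ p = 3/8

(p,q) = (3/8, 4/5)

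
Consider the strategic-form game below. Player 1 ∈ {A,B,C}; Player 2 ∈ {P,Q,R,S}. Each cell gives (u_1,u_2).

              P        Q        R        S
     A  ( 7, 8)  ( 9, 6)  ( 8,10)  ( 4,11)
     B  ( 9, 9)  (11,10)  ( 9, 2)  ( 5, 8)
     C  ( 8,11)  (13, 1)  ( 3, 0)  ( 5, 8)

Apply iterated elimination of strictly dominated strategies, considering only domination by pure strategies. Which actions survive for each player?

P1 drop A (B beats it: P:9>7 Q:11>9 R:9>8 S:5>4)
P2 drop R (P beats it: B:9>2 C:11>0)
P2 drop S (P beats it: B:9>8 C:11>8)
P1→{B,C} P2→{P,Q}

Remaining: P1:{B,C} P2:{P,Q}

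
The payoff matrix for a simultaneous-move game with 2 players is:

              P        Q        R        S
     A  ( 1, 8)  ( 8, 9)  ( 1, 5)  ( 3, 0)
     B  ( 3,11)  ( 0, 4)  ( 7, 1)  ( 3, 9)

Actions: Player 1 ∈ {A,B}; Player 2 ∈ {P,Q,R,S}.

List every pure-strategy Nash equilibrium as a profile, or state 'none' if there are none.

NE set: (A,Q), (B,P)

(A,P): not NE [P1→B gives 3>1; P2→Q gives 9>8]
(A,Q): NE
(A,R): not NE [P1→B gives 7>1; P2→Q gives 9>5]
(A,S): not NE [P2→Q gives 9>0]
(B,P): NE
(B,Q): not NE [P1→A gives 8>0; P2→P gives 11>4]
(B,R): not NE [P2→P gives 11>1]
(B,S): not NE [P2→P gives 11>9]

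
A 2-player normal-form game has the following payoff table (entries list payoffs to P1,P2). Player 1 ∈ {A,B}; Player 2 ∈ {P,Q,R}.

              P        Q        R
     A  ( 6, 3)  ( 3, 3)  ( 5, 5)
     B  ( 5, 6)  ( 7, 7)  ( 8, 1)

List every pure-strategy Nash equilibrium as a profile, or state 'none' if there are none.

(A,P): not NE [P2→R gives 5>3]
(A,Q): not NE [P1→B gives 7>3; P2→R gives 5>3]
(A,R): not NE [P1→B gives 8>5]
(B,P): not NE [P1→A gives 6>5; P2→Q gives 7>6]
(B,Q): NE
(B,R): not NE [P2→Q gives 7>1]

NE set: (B,Q)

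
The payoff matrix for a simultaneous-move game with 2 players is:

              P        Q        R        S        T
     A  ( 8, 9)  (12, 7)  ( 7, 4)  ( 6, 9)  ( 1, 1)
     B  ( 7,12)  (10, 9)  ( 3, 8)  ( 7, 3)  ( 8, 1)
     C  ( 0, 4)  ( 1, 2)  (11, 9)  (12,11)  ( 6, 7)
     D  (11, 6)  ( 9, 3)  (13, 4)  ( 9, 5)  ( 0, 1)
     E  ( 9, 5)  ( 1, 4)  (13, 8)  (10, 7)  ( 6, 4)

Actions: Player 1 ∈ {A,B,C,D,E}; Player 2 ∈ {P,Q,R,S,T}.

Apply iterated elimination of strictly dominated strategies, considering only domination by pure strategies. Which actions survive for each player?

P2 drop Q (P beats it: A:9>7 B:12>9 C:4>2 D:6>3 E:5>4)
P1 drop A (E beats it: P:9>8 R:13>7 S:10>6 T:6>1)
P2 drop T (R beats it: B:8>1 C:9>7 D:4>1 E:8>4)
P1 drop B (D beats it: P:11>7 R:13>3 S:9>7)
P1→{C,D,E} P2→{P,R,S}

IESDS → P1:{C,D,E} P2:{P,R,S}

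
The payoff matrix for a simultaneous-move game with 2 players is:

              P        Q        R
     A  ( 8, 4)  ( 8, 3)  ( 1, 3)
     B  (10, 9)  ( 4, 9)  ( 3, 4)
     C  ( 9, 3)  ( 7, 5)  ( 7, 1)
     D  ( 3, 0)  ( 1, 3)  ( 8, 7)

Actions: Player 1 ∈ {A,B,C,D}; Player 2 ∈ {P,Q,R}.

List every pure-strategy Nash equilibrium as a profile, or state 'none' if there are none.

(A,P): not NE [P1→B gives 10>8]
(A,Q): not NE [P2→P gives 4>3]
(A,R): not NE [P1→D gives 8>1; P2→P gives 4>3]
(B,P): NE
(B,Q): not NE [P1→A gives 8>4]
(B,R): not NE [P1→D gives 8>3; P2→Q gives 9>4]
(C,P): not NE [P1→B gives 10>9; P2→Q gives 5>3]
(C,Q): not NE [P1→A gives 8>7]
(C,R): not NE [P1→D gives 8>7; P2→Q gives 5>1]
(D,P): not NE [P1→B gives 10>3; P2→R gives 7>0]
(D,Q): not NE [P1→A gives 8>1; P2→R gives 7>3]
(D,R): NE

NE set: (B,P), (D,R)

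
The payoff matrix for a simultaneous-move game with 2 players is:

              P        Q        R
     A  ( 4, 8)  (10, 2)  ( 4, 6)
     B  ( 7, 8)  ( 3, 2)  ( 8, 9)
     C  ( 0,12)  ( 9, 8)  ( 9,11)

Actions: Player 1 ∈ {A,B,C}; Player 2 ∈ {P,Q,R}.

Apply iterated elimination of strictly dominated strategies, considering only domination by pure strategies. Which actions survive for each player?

IESDS → P1:{B,C} P2:{P,R}

P2 drop Q (P beats it: A:8>2 B:8>2 C:12>8)
P1 drop A (B beats it: P:7>4 R:8>4)
P1→{B,C} P2→{P,R}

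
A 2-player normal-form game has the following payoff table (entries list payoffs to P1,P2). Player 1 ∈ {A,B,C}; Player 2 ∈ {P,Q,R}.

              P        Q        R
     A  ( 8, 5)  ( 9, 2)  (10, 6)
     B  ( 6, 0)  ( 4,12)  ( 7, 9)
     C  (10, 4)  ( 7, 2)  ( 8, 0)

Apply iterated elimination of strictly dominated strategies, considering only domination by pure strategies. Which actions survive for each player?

P1 drop B (A beats it: P:8>6 Q:9>4 R:10>7)
P2 drop Q (P beats it: A:5>2 C:4>2)
P1→{A,C} P2→{P,R}

IESDS → P1:{A,C} P2:{P,R}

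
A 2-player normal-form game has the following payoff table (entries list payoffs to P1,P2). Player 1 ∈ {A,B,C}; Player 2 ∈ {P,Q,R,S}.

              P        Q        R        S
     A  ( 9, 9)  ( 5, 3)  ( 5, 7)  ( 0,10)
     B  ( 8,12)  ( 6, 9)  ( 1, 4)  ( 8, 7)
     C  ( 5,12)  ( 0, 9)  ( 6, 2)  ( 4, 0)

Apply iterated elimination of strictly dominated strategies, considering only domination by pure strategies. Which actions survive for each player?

P2 drop Q (P beats it: A:9>3 B:12>9 C:12>9)
P2 drop R (P beats it: A:9>7 B:12>4 C:12>2)
P1 drop C (B beats it: P:8>5 S:8>4)
P1→{A,B} P2→{P,S}

Survivors P1:{A,B} P2:{P,S}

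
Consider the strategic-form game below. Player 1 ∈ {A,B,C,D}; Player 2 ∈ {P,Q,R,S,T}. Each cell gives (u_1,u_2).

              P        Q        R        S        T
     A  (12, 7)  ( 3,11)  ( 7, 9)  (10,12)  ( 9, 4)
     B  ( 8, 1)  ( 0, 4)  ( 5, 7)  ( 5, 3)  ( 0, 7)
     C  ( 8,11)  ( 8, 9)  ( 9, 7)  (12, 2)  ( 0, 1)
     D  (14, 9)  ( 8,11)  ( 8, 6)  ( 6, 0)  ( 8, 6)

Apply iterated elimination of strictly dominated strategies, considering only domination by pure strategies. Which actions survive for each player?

P1 drop B (A beats it: P:12>8 Q:3>0 R:7>5 S:10>5 T:9>0)
P2 drop R (Q beats it: A:11>9 C:9>7 D:11>6)
P2 drop T (P beats it: A:7>4 C:11>1 D:9>6)
P1→{A,C,D} P2→{P,Q,S}

IESDS → P1:{A,C,D} P2:{P,Q,S}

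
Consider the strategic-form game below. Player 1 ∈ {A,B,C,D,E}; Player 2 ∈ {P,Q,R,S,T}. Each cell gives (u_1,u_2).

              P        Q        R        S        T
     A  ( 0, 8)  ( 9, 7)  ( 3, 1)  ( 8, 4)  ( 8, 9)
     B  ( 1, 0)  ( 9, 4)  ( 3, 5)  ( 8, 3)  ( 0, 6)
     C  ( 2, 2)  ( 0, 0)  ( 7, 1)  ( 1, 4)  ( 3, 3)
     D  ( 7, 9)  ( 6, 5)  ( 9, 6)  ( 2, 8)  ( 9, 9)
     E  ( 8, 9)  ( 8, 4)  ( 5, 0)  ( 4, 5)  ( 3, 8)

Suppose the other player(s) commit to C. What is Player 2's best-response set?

u_2(P vs C) = 2
u_2(Q vs C) = 0
u_2(R vs C) = 1
u_2(S vs C) = 4
u_2(T vs C) = 3
max payoff 4 at {S}

argmax u_2 = {S}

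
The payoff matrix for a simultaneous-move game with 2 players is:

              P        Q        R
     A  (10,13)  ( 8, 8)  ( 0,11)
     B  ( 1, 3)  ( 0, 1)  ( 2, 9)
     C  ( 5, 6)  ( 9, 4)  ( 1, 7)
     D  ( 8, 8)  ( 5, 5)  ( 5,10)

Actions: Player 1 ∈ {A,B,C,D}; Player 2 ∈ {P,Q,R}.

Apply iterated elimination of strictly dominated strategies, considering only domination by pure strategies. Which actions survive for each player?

Survivors P1:{A,D} P2:{P,R}

P1 drop B (D beats it: P:8>1 Q:5>0 R:5>2)
P2 drop Q (P beats it: A:13>8 C:6>4 D:8>5)
P1 drop C (D beats it: P:8>5 R:5>1)
P1→{A,D} P2→{P,R}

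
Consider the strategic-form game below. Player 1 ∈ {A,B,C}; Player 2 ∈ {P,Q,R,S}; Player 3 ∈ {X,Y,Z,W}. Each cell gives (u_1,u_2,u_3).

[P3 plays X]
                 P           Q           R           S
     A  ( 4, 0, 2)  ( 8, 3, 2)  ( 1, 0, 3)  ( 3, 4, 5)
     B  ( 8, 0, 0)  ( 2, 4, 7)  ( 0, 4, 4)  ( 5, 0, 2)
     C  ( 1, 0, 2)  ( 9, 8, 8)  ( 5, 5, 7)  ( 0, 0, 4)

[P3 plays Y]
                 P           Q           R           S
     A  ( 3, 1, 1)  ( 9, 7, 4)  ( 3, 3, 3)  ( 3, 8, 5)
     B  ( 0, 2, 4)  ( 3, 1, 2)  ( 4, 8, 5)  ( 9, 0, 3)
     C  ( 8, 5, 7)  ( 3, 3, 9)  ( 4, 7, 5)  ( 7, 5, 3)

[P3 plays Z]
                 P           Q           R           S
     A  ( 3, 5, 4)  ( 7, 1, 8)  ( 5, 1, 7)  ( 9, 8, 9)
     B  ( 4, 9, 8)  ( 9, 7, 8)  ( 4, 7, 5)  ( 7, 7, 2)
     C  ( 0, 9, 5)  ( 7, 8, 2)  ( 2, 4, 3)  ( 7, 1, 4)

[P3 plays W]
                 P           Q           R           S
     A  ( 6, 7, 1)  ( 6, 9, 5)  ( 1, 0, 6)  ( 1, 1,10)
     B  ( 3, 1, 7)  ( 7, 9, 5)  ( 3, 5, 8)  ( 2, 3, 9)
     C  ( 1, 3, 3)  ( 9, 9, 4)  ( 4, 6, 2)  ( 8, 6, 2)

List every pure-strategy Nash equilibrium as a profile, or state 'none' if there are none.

(A,P,X): not NE [P1→B gives 8>4; P2→S gives 4>0; P3→Z gives 4>2]
(A,P,Y): not NE [P1→C gives 8>3; P2→S gives 8>1; P3→Z gives 4>1]
(A,P,Z): not NE [P1→B gives 4>3; P2→S gives 8>5]
(A,P,W): not NE [P2→Q gives 9>7; P3→Z gives 4>1]
(A,Q,X): not NE [P1→C gives 9>8; P2→S gives 4>3; P3→Z gives 8>2]
(A,Q,Y): not NE [P2→S gives 8>7; P3→Z gives 8>4]
(A,Q,Z): not NE [P1→B gives 9>7; P2→S gives 8>1]
(A,Q,W): not NE [P1→C gives 9>6; P3→Z gives 8>5]
(A,R,X): not NE [P1→C gives 5>1; P2→S gives 4>0; P3→Z gives 7>3]
(A,R,Y): not NE [P1→C gives 4>3; P2→S gives 8>3; P3→Z gives 7>3]
(A,R,Z): not NE [P2→S gives 8>1]
(A,R,W): not NE [P1→C gives 4>1; P2→Q gives 9>0; P3→Z gives 7>6]
(A,S,X): not NE [P1→B gives 5>3; P3→W gives 10>5]
(A,S,Y): not NE [P1→B gives 9>3; P3→W gives 10>5]
(A,S,Z): not NE [P3→W gives 10>9]
(A,S,W): not NE [P1→C gives 8>1; P2→Q gives 9>1]
(B,P,X): not NE [P2→R gives 4>0; P3→Z gives 8>0]
(B,P,Y): not NE [P1→C gives 8>0; P2→R gives 8>2; P3→Z gives 8>4]
(B,P,Z): NE
(B,P,W): not NE [P1→A gives 6>3; P2→Q gives 9>1; P3→Z gives 8>7]
(B,Q,X): not NE [P1→C gives 9>2; P3→Z gives 8>7]
(B,Q,Y): not NE [P1→A gives 9>3; P2→R gives 8>1; P3→Z gives 8>2]
(B,Q,Z): not NE [P2→P gives 9>7]
(B,Q,W): not NE [P1→C gives 9>7; P3→Z gives 8>5]
(B,R,X): not NE [P1→C gives 5>0; P3→W gives 8>4]
(B,R,Y): not NE [P3→W gives 8>5]
(B,R,Z): not NE [P1→A gives 5>4; P2→P gives 9>7; P3→W gives 8>5]
(B,R,W): not NE [P1→C gives 4>3; P2→Q gives 9>5]
(B,S,X): not NE [P2→R gives 4>0; P3→W gives 9>2]
(B,S,Y): not NE [P2→R gives 8>0; P3→W gives 9>3]
(B,S,Z): not NE [P1→A gives 9>7; P2→P gives 9>7; P3→W gives 9>2]
(B,S,W): not NE [P1→C gives 8>2; P2→Q gives 9>3]
(C,P,X): not NE [P1→B gives 8>1; P2→Q gives 8>0; P3→Y gives 7>2]
(C,P,Y): not NE [P2→R gives 7>5]
(C,P,Z): not NE [P1→B gives 4>0; P3→Y gives 7>5]
(C,P,W): not NE [P1→A gives 6>1; P2→Q gives 9>3; P3→Y gives 7>3]
(C,Q,X): not NE [P3→Y gives 9>8]
(C,Q,Y): not NE [P1→A gives 9>3; P2→R gives 7>3]
(C,Q,Z): not NE [P1→B gives 9>7; P2→P gives 9>8; P3→Y gives 9>2]
(C,Q,W): not NE [P3→Y gives 9>4]
(C,R,X): not NE [P2→Q gives 8>5]
(C,R,Y): not NE [P3→X gives 7>5]
(C,R,Z): not NE [P1→A gives 5>2; P2→P gives 9>4; P3→X gives 7>3]
(C,R,W): not NE [P2→Q gives 9>6; P3→X gives 7>2]
(C,S,X): not NE [P1→B gives 5>0; P2→Q gives 8>0]
(C,S,Y): not NE [P1→B gives 9>7; P2→R gives 7>5; P3→Z gives 4>3]
(C,S,Z): not NE [P1→A gives 9>7; P2→P gives 9>1]
(C,S,W): not NE [P2→Q gives 9>6; P3→Z gives 4>2]

PSNE = {(B,P,Z)}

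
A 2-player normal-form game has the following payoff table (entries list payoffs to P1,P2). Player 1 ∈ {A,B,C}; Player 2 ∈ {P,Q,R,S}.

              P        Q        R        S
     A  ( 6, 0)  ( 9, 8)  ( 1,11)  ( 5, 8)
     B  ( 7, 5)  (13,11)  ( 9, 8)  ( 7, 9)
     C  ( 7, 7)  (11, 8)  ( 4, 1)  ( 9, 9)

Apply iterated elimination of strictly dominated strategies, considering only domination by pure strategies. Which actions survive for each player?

Survivors P1:{B,C} P2:{Q,S}

P1 drop A (B beats it: P:7>6 Q:13>9 R:9>1 S:7>5)
P2 drop P (Q beats it: B:11>5 C:8>7)
P2 drop R (Q beats it: B:11>8 C:8>1)
P1→{B,C} P2→{Q,S}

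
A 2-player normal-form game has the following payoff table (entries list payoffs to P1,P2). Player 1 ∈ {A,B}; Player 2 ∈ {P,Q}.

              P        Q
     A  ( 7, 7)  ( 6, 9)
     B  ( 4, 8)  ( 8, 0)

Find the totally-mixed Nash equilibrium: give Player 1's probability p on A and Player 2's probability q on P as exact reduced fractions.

p=4/5, q=2/5

P1 indiff ⇒ q·7+(1-q)·6 = q·4+(1-q)·8 ⇒ q(3) = (1-q)(2) ⇒ q = 2/5
P2 indiff ⇒ p·7+(1-p)·8 = p·9+(1-p)·0 ⇒ p(-2) = (1-p)(-8) ⇒ p = 4/5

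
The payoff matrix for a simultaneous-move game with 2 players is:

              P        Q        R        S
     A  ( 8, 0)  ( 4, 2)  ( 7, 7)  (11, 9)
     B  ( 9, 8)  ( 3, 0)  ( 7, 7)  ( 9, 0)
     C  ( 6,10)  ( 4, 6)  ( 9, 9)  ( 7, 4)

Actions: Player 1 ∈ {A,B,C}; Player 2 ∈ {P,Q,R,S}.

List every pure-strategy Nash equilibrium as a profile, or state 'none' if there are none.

NE set: (A,S), (B,P)

(A,P): not NE [P1→B gives 9>8; P2→S gives 9>0]
(A,Q): not NE [P2→S gives 9>2]
(A,R): not NE [P1→C gives 9>7; P2→S gives 9>7]
(A,S): NE
(B,P): NE
(B,Q): not NE [P1→C gives 4>3; P2→P gives 8>0]
(B,R): not NE [P1→C gives 9>7; P2→P gives 8>7]
(B,S): not NE [P1→A gives 11>9; P2→P gives 8>0]
(C,P): not NE [P1→B gives 9>6]
(C,Q): not NE [P2→P gives 10>6]
(C,R): not NE [P2→P gives 10>9]
(C,S): not NE [P1→A gives 11>7; P2→P gives 10>4]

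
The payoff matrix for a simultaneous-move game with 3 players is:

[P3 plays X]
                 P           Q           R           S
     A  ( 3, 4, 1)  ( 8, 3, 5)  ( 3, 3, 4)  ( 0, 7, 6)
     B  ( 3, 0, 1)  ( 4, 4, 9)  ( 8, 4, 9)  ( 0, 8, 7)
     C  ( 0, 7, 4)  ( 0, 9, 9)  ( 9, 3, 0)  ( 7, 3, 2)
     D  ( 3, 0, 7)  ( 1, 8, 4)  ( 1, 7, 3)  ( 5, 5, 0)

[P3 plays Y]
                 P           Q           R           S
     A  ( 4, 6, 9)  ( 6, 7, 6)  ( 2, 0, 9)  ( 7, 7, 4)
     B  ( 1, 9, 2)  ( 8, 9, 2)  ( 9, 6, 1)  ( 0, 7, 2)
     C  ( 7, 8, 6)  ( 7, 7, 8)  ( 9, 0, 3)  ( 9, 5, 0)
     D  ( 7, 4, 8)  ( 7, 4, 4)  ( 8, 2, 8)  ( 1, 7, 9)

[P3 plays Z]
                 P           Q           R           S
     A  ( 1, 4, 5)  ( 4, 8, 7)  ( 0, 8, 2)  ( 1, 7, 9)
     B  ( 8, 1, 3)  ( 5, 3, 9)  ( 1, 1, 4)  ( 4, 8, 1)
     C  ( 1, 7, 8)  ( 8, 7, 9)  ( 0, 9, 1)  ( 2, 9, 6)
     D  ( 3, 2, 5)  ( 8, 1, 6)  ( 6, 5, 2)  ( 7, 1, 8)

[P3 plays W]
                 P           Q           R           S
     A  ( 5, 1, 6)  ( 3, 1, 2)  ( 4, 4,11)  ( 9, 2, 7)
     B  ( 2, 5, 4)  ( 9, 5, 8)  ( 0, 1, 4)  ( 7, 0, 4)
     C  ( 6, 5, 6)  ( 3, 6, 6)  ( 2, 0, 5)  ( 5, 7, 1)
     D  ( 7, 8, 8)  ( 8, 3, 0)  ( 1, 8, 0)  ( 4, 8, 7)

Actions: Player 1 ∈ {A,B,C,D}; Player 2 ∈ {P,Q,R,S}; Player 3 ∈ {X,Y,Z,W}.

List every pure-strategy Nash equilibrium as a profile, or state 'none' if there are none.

(A,P,X): not NE [P2→S gives 7>4; P3→Y gives 9>1]
(A,P,Y): not NE [P1→D gives 7>4; P2→S gives 7>6]
(A,P,Z): not NE [P1→B gives 8>1; P2→R gives 8>4; P3→Y gives 9>5]
(A,P,W): not NE [P1→D gives 7>5; P2→R gives 4>1; P3→Y gives 9>6]
(A,Q,X): not NE [P2→S gives 7>3; P3→Z gives 7>5]
(A,Q,Y): not NE [P1→B gives 8>6; P3→Z gives 7>6]
(A,Q,Z): not NE [P1→D gives 8>4]
(A,Q,W): not NE [P1→B gives 9>3; P2→R gives 4>1; P3→Z gives 7>2]
(A,R,X): not NE [P1→C gives 9>3; P2→S gives 7>3; P3→W gives 11>4]
(A,R,Y): not NE [P1→C gives 9>2; P2→S gives 7>0; P3→W gives 11>9]
(A,R,Z): not NE [P1→D gives 6>0; P3→W gives 11>2]
(A,R,W): NE
(A,S,X): not NE [P1→C gives 7>0; P3→Z gives 9>6]
(A,S,Y): not NE [P1→C gives 9>7; P3→Z gives 9>4]
(A,S,Z): not NE [P1→D gives 7>1; P2→R gives 8>7]
(A,S,W): not NE [P2→R gives 4>2; P3→Z gives 9>7]
(B,P,X): not NE [P2→S gives 8>0; P3→W gives 4>1]
(B,P,Y): not NE [P1→D gives 7>1; P3→W gives 4>2]
(B,P,Z): not NE [P2→S gives 8>1; P3→W gives 4>3]
(B,P,W): not NE [P1→D gives 7>2]
(B,Q,X): not NE [P1→A gives 8>4; P2→S gives 8>4]
(B,Q,Y): not NE [P3→Z gives 9>2]
(B,Q,Z): not NE [P1→D gives 8>5; P2→S gives 8>3]
(B,Q,W): not NE [P3→Z gives 9>8]
(B,R,X): not NE [P1→C gives 9>8; P2→S gives 8>4]
(B,R,Y): not NE [P2→Q gives 9>6; P3→X gives 9>1]
(B,R,Z): not NE [P1→D gives 6>1; P2→S gives 8>1; P3→X gives 9>4]
(B,R,W): not NE [P1→A gives 4>0; P2→Q gives 5>1; P3→X gives 9>4]
(B,S,X): not NE [P1→C gives 7>0]
(B,S,Y): not NE [P1→C gives 9>0; P2→Q gives 9>7; P3→X gives 7>2]
(B,S,Z): not NE [P1→D gives 7>4; P3→X gives 7>1]
(B,S,W): not NE [P1→A gives 9>7; P2→Q gives 5>0; P3→X gives 7>4]
(C,P,X): not NE [P1→D gives 3>0; P2→Q gives 9>7; P3→Z gives 8>4]
(C,P,Y): not NE [P3→Z gives 8>6]
(C,P,Z): not NE [P1→B gives 8>1; P2→S gives 9>7]
(C,P,W): not NE [P1→D gives 7>6; P2→S gives 7>5; P3→Z gives 8>6]
(C,Q,X): not NE [P1→A gives 8>0]
(C,Q,Y): not NE [P1→B gives 8>7; P2→P gives 8>7; P3→Z gives 9>8]
(C,Q,Z): not NE [P2→S gives 9>7]
(C,Q,W): not NE [P1→B gives 9>3; P2→S gives 7>6; P3→Z gives 9>6]
(C,R,X): not NE [P2→Q gives 9>3; P3→W gives 5>0]
(C,R,Y): not NE [P2→P gives 8>0; P3→W gives 5>3]
(C,R,Z): not NE [P1→D gives 6>0; P3→W gives 5>1]
(C,R,W): not NE [P1→A gives 4>2; P2→S gives 7>0]
(C,S,X): not NE [P2→Q gives 9>3; P3→Z gives 6>2]
(C,S,Y): not NE [P2→P gives 8>5; P3→Z gives 6>0]
(C,S,Z): not NE [P1→D gives 7>2]
(C,S,W): not NE [P1→A gives 9>5; P3→Z gives 6>1]
(D,P,X): not NE [P2→Q gives 8>0; P3→W gives 8>7]
(D,P,Y): not NE [P2→S gives 7>4]
(D,P,Z): not NE [P1→B gives 8>3; P2→R gives 5>2; P3→W gives 8>5]
(D,P,W): NE
(D,Q,X): not NE [P1→A gives 8>1; P3→Z gives 6>4]
(D,Q,Y): not NE [P1→B gives 8>7; P2→S gives 7>4; P3→Z gives 6>4]
(D,Q,Z): not NE [P2→R gives 5>1]
(D,Q,W): not NE [P1→B gives 9>8; P2→S gives 8>3; P3→Z gives 6>0]
(D,R,X): not NE [P1→C gives 9>1; P2→Q gives 8>7; P3→Y gives 8>3]
(D,R,Y): not NE [P1→C gives 9>8; P2→S gives 7>2]
(D,R,Z): not NE [P3→Y gives 8>2]
(D,R,W): not NE [P1→A gives 4>1; P3→Y gives 8>0]
(D,S,X): not NE [P1→C gives 7>5; P2→Q gives 8>5; P3→Y gives 9>0]
(D,S,Y): not NE [P1→C gives 9>1]
(D,S,Z): not NE [P2→R gives 5>1; P3→Y gives 9>8]
(D,S,W): not NE [P1→A gives 9>4; P3→Y gives 9>7]

NE set: (A,R,W), (D,P,W)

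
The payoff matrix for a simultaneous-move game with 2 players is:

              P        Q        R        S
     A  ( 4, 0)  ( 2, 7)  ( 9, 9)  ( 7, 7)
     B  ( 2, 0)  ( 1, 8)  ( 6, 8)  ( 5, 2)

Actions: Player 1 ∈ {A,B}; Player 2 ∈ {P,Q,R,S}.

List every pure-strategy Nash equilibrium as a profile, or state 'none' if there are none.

NE set: (A,R)

(A,P): not NE [P2→R gives 9>0]
(A,Q): not NE [P2→R gives 9>7]
(A,R): NE
(A,S): not NE [P2→R gives 9>7]
(B,P): not NE [P1→A gives 4>2; P2→R gives 8>0]
(B,Q): not NE [P1→A gives 2>1]
(B,R): not NE [P1→A gives 9>6]
(B,S): not NE [P1→A gives 7>5; P2→R gives 8>2]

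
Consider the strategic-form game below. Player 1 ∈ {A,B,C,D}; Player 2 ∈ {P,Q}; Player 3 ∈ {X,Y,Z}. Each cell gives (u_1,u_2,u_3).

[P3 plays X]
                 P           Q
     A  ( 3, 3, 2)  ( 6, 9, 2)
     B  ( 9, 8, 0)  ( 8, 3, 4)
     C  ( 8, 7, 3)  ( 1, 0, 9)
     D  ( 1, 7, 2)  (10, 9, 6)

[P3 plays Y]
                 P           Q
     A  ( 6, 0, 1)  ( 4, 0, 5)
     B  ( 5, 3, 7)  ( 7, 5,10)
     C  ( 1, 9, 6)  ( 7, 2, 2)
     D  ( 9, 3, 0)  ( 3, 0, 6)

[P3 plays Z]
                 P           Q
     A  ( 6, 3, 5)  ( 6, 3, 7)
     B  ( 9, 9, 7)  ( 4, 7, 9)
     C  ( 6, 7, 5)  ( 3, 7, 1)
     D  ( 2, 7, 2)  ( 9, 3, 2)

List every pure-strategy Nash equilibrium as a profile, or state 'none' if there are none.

(A,P,X): not NE [P1→B gives 9>3; P2→Q gives 9>3; P3→Z gives 5>2]
(A,P,Y): not NE [P1→D gives 9>6; P3→Z gives 5>1]
(A,P,Z): not NE [P1→B gives 9>6]
(A,Q,X): not NE [P1→D gives 10>6; P3→Z gives 7>2]
(A,Q,Y): not NE [P1→C gives 7>4; P3→Z gives 7>5]
(A,Q,Z): not NE [P1→D gives 9>6]
(B,P,X): not NE [P3→Z gives 7>0]
(B,P,Y): not NE [P1→D gives 9>5; P2→Q gives 5>3]
(B,P,Z): NE
(B,Q,X): not NE [P1→D gives 10>8; P2→P gives 8>3; P3→Y gives 10>4]
(B,Q,Y): NE
(B,Q,Z): not NE [P1→D gives 9>4; P2→P gives 9>7; P3→Y gives 10>9]
(C,P,X): not NE [P1→B gives 9>8; P3→Y gives 6>3]
(C,P,Y): not NE [P1→D gives 9>1]
(C,P,Z): not NE [P1→B gives 9>6; P3→Y gives 6>5]
(C,Q,X): not NE [P1→D gives 10>1; P2→P gives 7>0]
(C,Q,Y): not NE [P2→P gives 9>2; P3→X gives 9>2]
(C,Q,Z): not NE [P1→D gives 9>3; P3→X gives 9>1]
(D,P,X): not NE [P1→B gives 9>1; P2→Q gives 9>7]
(D,P,Y): not NE [P3→Z gives 2>0]
(D,P,Z): not NE [P1→B gives 9>2]
(D,Q,X): NE
(D,Q,Y): not NE [P1→C gives 7>3; P2→P gives 3>0]
(D,Q,Z): not NE [P2→P gives 7>3; P3→Y gives 6>2]

Nash profiles: (B,P,Z), (B,Q,Y), (D,Q,X)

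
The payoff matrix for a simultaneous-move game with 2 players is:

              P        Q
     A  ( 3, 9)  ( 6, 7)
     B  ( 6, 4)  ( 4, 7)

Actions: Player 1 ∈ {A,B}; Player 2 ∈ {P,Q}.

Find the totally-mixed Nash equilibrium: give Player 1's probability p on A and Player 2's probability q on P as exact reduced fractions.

P1 indiff ⇒ q·3+(1-q)·6 = q·6+(1-q)·4 ⇒ q(-3) = (1-q)(-2) ⇒ q = 2/5
P2 indiff ⇒ p·9+(1-p)·4 = p·7+(1-p)·7 ⇒ p(2) = (1-p)(3) ⇒ p = 3/5

p=3/5, q=2/5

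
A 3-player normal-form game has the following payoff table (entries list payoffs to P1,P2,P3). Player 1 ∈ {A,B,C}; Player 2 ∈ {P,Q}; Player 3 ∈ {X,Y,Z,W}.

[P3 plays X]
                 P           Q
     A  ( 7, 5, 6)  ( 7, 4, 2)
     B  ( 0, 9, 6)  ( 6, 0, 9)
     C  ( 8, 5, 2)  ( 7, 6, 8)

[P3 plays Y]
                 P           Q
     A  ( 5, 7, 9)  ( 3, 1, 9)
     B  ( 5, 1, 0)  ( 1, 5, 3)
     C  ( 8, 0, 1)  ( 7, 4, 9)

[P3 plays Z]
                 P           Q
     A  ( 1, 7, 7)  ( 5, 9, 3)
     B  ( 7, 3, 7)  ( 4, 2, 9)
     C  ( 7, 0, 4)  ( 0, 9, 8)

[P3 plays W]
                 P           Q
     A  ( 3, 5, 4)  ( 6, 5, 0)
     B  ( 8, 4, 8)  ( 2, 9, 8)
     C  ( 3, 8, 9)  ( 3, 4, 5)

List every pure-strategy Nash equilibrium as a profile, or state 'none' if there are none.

PSNE = {(C,Q,Y)}

(A,P,X): not NE [P1→C gives 8>7; P3→Y gives 9>6]
(A,P,Y): not NE [P1→C gives 8>5]
(A,P,Z): not NE [P1→C gives 7>1; P2→Q gives 9>7; P3→Y gives 9>7]
(A,P,W): not NE [P1→B gives 8>3; P3→Y gives 9>4]
(A,Q,X): not NE [P2→P gives 5>4; P3→Y gives 9>2]
(A,Q,Y): not NE [P1→C gives 7>3; P2→P gives 7>1]
(A,Q,Z): not NE [P3→Y gives 9>3]
(A,Q,W): not NE [P3→Y gives 9>0]
(B,P,X): not NE [P1→C gives 8>0; P3→W gives 8>6]
(B,P,Y): not NE [P1→C gives 8>5; P2→Q gives 5>1; P3→W gives 8>0]
(B,P,Z): not NE [P3→W gives 8>7]
(B,P,W): not NE [P2→Q gives 9>4]
(B,Q,X): not NE [P1→C gives 7>6; P2→P gives 9>0]
(B,Q,Y): not NE [P1→C gives 7>1; P3→Z gives 9>3]
(B,Q,Z): not NE [P1→A gives 5>4; P2→P gives 3>2]
(B,Q,W): not NE [P1→A gives 6>2; P3→Z gives 9>8]
(C,P,X): not NE [P2→Q gives 6>5; P3→W gives 9>2]
(C,P,Y): not NE [P2→Q gives 4>0; P3→W gives 9>1]
(C,P,Z): not NE [P2→Q gives 9>0; P3→W gives 9>4]
(C,P,W): not NE [P1→B gives 8>3]
(C,Q,X): not NE [P3→Y gives 9>8]
(C,Q,Y): NE
(C,Q,Z): not NE [P1→A gives 5>0; P3→Y gives 9>8]
(C,Q,W): not NE [P1→A gives 6>3; P2→P gives 8>4; P3→Y gives 9>5]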